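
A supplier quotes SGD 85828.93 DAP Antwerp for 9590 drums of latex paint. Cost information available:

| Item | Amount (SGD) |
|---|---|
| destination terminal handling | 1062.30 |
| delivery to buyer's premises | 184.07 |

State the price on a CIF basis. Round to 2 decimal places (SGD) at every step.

CIF price: SGD 84582.56

From DAP to CIF, the seller no longer bears: destination terminal, delivery.
CIF price = 85828.93 − 1062.30 − 184.07 = 84582.56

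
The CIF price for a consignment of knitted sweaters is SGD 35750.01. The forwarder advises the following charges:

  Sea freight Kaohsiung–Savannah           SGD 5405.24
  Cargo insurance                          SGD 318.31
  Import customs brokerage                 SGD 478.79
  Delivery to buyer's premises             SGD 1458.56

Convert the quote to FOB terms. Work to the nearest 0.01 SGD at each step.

Not relevant to the conversion: delivery, brokerage — on the buyer under both terms; not part of either seller's price.
From CIF to FOB, the seller no longer bears: freight, insurance.
FOB price = 35750.01 − 5405.24 − 318.31 = 30026.46

FOB price: SGD 30026.46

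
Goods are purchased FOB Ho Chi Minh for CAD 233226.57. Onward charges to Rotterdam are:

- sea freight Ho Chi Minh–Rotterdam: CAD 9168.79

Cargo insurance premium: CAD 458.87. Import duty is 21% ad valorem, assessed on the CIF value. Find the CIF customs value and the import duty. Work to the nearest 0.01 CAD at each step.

CIF = FOB price + freight + insurance
CIF = 233226.57 + 9168.79 + 458.87 = 242854.23
Import duty = 242854.23 × 21% = 50999.39

CIF value: CAD 242854.23; import duty: CAD 50999.39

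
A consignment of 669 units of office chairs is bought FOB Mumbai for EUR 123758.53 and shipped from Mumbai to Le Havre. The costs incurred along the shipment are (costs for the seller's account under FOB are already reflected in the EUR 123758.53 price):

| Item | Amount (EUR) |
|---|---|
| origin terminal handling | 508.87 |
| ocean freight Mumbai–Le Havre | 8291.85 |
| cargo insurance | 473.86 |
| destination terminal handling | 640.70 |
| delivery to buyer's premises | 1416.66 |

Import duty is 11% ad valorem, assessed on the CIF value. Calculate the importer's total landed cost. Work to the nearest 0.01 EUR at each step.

FOB: the seller bears costs until goods are on board at the origin port; the buyer bears freight, insurance and all costs thereafter.
Already in the invoice (seller's account under FOB): origin terminal — exclude.
CIF value = FOB price + freight + insurance = 123758.53 + 8291.85 + 473.86 = 132524.24
Import duty = 132524.24 × 11% = 14577.67
Buyer bears: freight 8291.85 + insurance 473.86 + destination terminal 640.70 + delivery 1416.66 + duty 14577.67 = 25400.74
Landed cost = invoice 123758.53 + 25400.74 = 149159.27

Total landed cost: EUR 149159.27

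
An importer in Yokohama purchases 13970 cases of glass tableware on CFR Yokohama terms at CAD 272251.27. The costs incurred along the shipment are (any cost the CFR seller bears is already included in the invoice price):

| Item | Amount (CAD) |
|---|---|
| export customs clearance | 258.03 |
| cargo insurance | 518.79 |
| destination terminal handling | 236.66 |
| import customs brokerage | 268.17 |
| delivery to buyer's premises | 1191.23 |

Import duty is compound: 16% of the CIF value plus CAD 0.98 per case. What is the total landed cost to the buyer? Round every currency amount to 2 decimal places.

Total landed cost: CAD 331799.93

CFR: the seller pays costs through ocean freight to the destination port, but not insurance.
Already in the invoice (seller's account under CFR): export clearance — exclude.
CIF value = CFR price + insurance = 272251.27 + 518.79 = 272770.06
Ad valorem component: 272770.06 × 16% = 43643.21
Specific component: 13970 × 0.98 = 13690.60
Import duty = 43643.21 + 13690.60 = 57333.81
Buyer bears: insurance 518.79 + destination terminal 236.66 + brokerage 268.17 + delivery 1191.23 + duty 57333.81 = 59548.66
Landed cost = invoice 272251.27 + 59548.66 = 331799.93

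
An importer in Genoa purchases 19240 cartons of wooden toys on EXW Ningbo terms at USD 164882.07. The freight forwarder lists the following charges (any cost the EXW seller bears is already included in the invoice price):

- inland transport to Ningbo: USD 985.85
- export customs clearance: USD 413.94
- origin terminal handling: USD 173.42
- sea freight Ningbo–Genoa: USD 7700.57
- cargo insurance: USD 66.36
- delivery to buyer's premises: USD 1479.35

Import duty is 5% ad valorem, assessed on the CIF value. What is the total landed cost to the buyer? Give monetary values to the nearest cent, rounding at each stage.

EXW: the seller makes goods available at their premises; the buyer bears all onward costs.
CIF value = EXW price + inland to port + export clearance + origin terminal + freight + insurance = 164882.07 + 985.85 + 413.94 + 173.42 + 7700.57 + 66.36 = 174222.21
Import duty = 174222.21 × 5% = 8711.11
Buyer bears: inland to port 985.85 + export clearance 413.94 + origin terminal 173.42 + freight 7700.57 + insurance 66.36 + delivery 1479.35 + duty 8711.11 = 19530.60
Landed cost = invoice 164882.07 + 19530.60 = 184412.67

Total landed cost: USD 184412.67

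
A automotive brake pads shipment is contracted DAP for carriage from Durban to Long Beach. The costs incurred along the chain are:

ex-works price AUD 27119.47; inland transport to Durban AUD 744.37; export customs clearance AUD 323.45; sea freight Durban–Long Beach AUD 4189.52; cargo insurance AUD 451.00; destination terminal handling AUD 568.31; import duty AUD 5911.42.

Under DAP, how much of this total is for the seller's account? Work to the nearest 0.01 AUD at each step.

DAP: the seller bears all costs to the named destination except import duty and clearance.
Seller's account: goods 27119.47 + inland to port 744.37 + export clearance 323.45 + freight 4189.52 + insurance 451.00 + destination terminal 568.31 = 33396.12
Buyer's account: duty 5911.42 = 5911.42

Seller's account: AUD 33396.12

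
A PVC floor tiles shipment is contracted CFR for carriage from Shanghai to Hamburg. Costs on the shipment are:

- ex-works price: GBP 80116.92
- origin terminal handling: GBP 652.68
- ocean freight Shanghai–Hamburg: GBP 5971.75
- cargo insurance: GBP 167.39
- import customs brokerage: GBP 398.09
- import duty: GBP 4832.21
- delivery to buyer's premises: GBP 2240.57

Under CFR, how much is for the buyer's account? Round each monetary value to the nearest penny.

Buyer's account: GBP 7638.26

CFR: the seller pays costs through ocean freight to the destination port, but not insurance.
Seller's account: goods 80116.92 + origin terminal 652.68 + freight 5971.75 = 86741.35
Buyer's account: insurance 167.39 + brokerage 398.09 + duty 4832.21 + delivery 2240.57 = 7638.26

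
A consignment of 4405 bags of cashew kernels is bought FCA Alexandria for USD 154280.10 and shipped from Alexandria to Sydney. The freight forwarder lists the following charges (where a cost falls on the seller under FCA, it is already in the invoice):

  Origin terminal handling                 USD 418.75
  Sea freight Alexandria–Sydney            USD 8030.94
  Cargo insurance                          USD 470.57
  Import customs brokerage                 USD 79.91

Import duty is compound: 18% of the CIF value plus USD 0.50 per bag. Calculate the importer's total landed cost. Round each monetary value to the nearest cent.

Total landed cost: USD 194858.83

FCA: the seller delivers export-cleared goods to the carrier; the buyer bears costs from that point.
CIF value = FCA price + origin terminal + freight + insurance = 154280.10 + 418.75 + 8030.94 + 470.57 = 163200.36
Ad valorem component: 163200.36 × 18% = 29376.06
Specific component: 4405 × 0.50 = 2202.50
Import duty = 29376.06 + 2202.50 = 31578.56
Buyer bears: origin terminal 418.75 + freight 8030.94 + insurance 470.57 + brokerage 79.91 + duty 31578.56 = 40578.73
Landed cost = invoice 154280.10 + 40578.73 = 194858.83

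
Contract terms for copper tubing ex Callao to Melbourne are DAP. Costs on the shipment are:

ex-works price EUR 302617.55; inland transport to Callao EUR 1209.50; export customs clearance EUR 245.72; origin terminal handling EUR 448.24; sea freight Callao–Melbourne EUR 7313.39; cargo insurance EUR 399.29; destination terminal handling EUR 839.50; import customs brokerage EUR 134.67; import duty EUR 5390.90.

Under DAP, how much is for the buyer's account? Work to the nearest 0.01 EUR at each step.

DAP: the seller bears all costs to the named destination except import duty and clearance.
Seller's account: goods 302617.55 + inland to port 1209.50 + export clearance 245.72 + origin terminal 448.24 + freight 7313.39 + insurance 399.29 + destination terminal 839.50 = 313073.19
Buyer's account: brokerage 134.67 + duty 5390.90 = 5525.57

Buyer's account: EUR 5525.57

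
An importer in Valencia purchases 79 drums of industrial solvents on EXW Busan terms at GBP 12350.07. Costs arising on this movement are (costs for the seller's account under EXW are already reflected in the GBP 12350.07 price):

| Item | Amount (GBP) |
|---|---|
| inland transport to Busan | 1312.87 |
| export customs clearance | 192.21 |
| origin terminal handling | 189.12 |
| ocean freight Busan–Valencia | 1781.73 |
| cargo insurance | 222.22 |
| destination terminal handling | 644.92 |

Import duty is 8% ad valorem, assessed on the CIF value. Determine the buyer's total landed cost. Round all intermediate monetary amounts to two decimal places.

Total landed cost: GBP 17977.00

EXW: the seller makes goods available at their premises; the buyer bears all onward costs.
CIF value = EXW price + inland to port + export clearance + origin terminal + freight + insurance = 12350.07 + 1312.87 + 192.21 + 189.12 + 1781.73 + 222.22 = 16048.22
Import duty = 16048.22 × 8% = 1283.86
Buyer bears: inland to port 1312.87 + export clearance 192.21 + origin terminal 189.12 + freight 1781.73 + insurance 222.22 + destination terminal 644.92 + duty 1283.86 = 5626.93
Landed cost = invoice 12350.07 + 5626.93 = 17977.00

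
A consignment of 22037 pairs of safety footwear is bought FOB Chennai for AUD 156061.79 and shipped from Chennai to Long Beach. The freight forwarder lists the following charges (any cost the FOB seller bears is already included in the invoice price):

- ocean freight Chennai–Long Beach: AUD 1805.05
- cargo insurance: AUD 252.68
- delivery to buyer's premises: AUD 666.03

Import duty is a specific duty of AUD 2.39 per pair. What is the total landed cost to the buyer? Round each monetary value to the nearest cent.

FOB: the seller bears costs until goods are on board at the origin port; the buyer bears freight, insurance and all costs thereafter.
CIF value = FOB price + freight + insurance = 156061.79 + 1805.05 + 252.68 = 158119.52
Import duty = 22037 × 2.39 = 52668.43
Buyer bears: freight 1805.05 + insurance 252.68 + delivery 666.03 + duty 52668.43 = 55392.19
Landed cost = invoice 156061.79 + 55392.19 = 211453.98

Total landed cost: AUD 211453.98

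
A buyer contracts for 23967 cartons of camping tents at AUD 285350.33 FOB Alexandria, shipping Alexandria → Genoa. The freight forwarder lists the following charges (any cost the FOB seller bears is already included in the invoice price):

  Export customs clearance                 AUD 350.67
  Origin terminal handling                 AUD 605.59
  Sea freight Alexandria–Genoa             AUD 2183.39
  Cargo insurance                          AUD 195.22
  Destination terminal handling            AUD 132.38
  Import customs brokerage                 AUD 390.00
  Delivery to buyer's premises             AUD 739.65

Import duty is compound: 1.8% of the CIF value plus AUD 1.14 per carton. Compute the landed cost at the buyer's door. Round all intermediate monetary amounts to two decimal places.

FOB: the seller bears costs until goods are on board at the origin port; the buyer bears freight, insurance and all costs thereafter.
Already in the invoice (seller's account under FOB): export clearance, origin terminal — exclude.
CIF value = FOB price + freight + insurance = 285350.33 + 2183.39 + 195.22 = 287728.94
Ad valorem component: 287728.94 × 1.8% = 5179.12
Specific component: 23967 × 1.14 = 27322.38
Import duty = 5179.12 + 27322.38 = 32501.50
Buyer bears: freight 2183.39 + insurance 195.22 + destination terminal 132.38 + brokerage 390.00 + delivery 739.65 + duty 32501.50 = 36142.14
Landed cost = invoice 285350.33 + 36142.14 = 321492.47

Total landed cost: AUD 321492.47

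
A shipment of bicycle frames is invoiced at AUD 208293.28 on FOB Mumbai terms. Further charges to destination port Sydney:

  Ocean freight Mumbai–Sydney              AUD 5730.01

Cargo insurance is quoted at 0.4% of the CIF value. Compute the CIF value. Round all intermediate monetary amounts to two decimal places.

CIF value: AUD 214882.82

Let C be the CIF value. C = FOB price + freight + 0.4% × C
C − 0.4% × C = 208293.28 + 5730.01
0.996 × C = 214023.29
C = 214023.29 / 0.996 = 214882.82
Insurance premium = 0.4% × 214882.82 = 859.53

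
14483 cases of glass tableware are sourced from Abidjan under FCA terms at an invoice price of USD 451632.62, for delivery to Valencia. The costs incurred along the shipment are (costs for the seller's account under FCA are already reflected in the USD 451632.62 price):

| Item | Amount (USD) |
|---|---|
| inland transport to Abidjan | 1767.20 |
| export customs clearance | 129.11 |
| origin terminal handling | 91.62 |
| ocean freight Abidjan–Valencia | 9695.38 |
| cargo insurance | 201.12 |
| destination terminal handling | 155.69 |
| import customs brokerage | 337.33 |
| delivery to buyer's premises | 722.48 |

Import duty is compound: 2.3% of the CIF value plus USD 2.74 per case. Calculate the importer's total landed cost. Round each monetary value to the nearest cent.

Total landed cost: USD 513136.94

FCA: the seller delivers export-cleared goods to the carrier; the buyer bears costs from that point.
Already in the invoice (seller's account under FCA): inland to port, export clearance — exclude.
CIF value = FCA price + origin terminal + freight + insurance = 451632.62 + 91.62 + 9695.38 + 201.12 = 461620.74
Ad valorem component: 461620.74 × 2.3% = 10617.28
Specific component: 14483 × 2.74 = 39683.42
Import duty = 10617.28 + 39683.42 = 50300.70
Buyer bears: origin terminal 91.62 + freight 9695.38 + insurance 201.12 + destination terminal 155.69 + brokerage 337.33 + delivery 722.48 + duty 50300.70 = 61504.32
Landed cost = invoice 451632.62 + 61504.32 = 513136.94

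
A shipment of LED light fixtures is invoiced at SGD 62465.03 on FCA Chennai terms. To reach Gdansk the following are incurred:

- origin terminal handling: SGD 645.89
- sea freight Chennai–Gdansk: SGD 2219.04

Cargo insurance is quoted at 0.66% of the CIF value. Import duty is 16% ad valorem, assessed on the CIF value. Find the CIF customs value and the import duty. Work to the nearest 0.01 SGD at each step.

Let C be the CIF value. C = FCA price + pre-shipment costs + freight + 0.66% × C
C − 0.66% × C = 62465.03 + 645.89 + 2219.04
0.9934 × C = 65329.96
C = 65329.96 / 0.9934 = 65764.00
Insurance premium = 0.66% × 65764.00 = 434.04
Import duty = 65764.00 × 16% = 10522.24

CIF value: SGD 65764.00; import duty: SGD 10522.24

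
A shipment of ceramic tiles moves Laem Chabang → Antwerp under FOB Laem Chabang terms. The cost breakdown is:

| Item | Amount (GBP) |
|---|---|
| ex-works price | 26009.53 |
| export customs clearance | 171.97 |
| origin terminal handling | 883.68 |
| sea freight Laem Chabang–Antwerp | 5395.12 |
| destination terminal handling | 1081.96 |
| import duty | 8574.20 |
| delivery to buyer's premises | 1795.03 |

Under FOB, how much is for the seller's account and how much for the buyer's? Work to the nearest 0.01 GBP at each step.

FOB: the seller bears costs until goods are on board at the origin port; the buyer bears freight, insurance and all costs thereafter.
Seller's account: goods 26009.53 + export clearance 171.97 + origin terminal 883.68 = 27065.18
Buyer's account: freight 5395.12 + destination terminal 1081.96 + duty 8574.20 + delivery 1795.03 = 16846.31

Seller: GBP 27065.18; buyer: GBP 16846.31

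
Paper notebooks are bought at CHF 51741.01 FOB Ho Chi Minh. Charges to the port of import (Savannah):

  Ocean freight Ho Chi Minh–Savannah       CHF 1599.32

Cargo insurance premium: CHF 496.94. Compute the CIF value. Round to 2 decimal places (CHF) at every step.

CIF = FOB price + freight + insurance
CIF = 51741.01 + 1599.32 + 496.94 = 53837.27

CIF value: CHF 53837.27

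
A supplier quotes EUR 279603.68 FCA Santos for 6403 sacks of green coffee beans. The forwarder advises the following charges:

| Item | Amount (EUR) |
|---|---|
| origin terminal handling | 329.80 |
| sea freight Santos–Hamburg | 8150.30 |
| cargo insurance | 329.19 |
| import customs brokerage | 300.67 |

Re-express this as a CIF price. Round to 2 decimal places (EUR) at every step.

CIF price: EUR 288412.97

Not relevant to the conversion: brokerage — on the buyer under both terms; not part of either seller's price.
From FCA to CIF, the seller additionally bears: origin terminal, freight, insurance.
CIF price = 279603.68 + 329.80 + 8150.30 + 329.19 = 288412.97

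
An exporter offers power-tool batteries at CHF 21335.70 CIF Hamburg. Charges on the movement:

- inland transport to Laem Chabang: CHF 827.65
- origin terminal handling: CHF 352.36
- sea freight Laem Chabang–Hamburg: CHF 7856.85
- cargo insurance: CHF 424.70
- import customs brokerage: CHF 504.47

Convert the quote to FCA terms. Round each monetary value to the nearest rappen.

FCA price: CHF 12701.79

Not relevant to the conversion: inland to port — on the seller under both CIF and FCA; already in the CIF price and stays in the FCA price. brokerage — on the buyer under both terms; not part of either seller's price.
From CIF to FCA, the seller no longer bears: origin terminal, freight, insurance.
FCA price = 21335.70 − 352.36 − 7856.85 − 424.70 = 12701.79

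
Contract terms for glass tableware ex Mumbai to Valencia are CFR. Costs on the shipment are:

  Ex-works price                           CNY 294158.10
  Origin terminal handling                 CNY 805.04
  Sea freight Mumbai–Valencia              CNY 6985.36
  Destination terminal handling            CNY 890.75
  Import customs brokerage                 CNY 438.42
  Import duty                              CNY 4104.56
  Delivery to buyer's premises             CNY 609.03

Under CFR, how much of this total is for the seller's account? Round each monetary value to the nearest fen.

CFR: the seller pays costs through ocean freight to the destination port, but not insurance.
Seller's account: goods 294158.10 + origin terminal 805.04 + freight 6985.36 = 301948.50
Buyer's account: destination terminal 890.75 + brokerage 438.42 + duty 4104.56 + delivery 609.03 = 6042.76

Seller's account: CNY 301948.50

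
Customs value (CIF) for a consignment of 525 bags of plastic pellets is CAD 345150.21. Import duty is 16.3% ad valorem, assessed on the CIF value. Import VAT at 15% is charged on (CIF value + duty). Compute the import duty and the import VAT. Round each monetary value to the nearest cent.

Import duty = 345150.21 × 16.3% = 56259.48
VAT base = CIF + duty = 345150.21 + 56259.48 = 401409.69
Import VAT = 401409.69 × 15% = 60211.45

Import duty: CAD 56259.48; import VAT: CAD 60211.45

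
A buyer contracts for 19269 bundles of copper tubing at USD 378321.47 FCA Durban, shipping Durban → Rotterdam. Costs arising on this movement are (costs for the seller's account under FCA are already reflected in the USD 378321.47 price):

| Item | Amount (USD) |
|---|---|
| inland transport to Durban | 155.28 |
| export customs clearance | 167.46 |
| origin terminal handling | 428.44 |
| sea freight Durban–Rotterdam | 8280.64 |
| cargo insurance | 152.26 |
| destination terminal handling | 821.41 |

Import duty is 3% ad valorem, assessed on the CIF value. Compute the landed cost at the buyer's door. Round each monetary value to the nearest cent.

FCA: the seller delivers export-cleared goods to the carrier; the buyer bears costs from that point.
Already in the invoice (seller's account under FCA): inland to port, export clearance — exclude.
CIF value = FCA price + origin terminal + freight + insurance = 378321.47 + 428.44 + 8280.64 + 152.26 = 387182.81
Import duty = 387182.81 × 3% = 11615.48
Buyer bears: origin terminal 428.44 + freight 8280.64 + insurance 152.26 + destination terminal 821.41 + duty 11615.48 = 21298.23
Landed cost = invoice 378321.47 + 21298.23 = 399619.70

Total landed cost: USD 399619.70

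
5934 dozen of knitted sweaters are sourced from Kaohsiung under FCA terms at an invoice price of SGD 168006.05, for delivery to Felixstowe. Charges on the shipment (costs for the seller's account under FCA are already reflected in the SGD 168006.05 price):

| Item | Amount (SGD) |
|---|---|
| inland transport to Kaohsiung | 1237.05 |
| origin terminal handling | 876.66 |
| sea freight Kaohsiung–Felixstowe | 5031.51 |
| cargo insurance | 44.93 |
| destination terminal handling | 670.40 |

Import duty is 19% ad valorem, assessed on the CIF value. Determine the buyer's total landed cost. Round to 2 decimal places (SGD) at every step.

FCA: the seller delivers export-cleared goods to the carrier; the buyer bears costs from that point.
Already in the invoice (seller's account under FCA): inland to port — exclude.
CIF value = FCA price + origin terminal + freight + insurance = 168006.05 + 876.66 + 5031.51 + 44.93 = 173959.15
Import duty = 173959.15 × 19% = 33052.24
Buyer bears: origin terminal 876.66 + freight 5031.51 + insurance 44.93 + destination terminal 670.40 + duty 33052.24 = 39675.74
Landed cost = invoice 168006.05 + 39675.74 = 207681.79

Total landed cost: SGD 207681.79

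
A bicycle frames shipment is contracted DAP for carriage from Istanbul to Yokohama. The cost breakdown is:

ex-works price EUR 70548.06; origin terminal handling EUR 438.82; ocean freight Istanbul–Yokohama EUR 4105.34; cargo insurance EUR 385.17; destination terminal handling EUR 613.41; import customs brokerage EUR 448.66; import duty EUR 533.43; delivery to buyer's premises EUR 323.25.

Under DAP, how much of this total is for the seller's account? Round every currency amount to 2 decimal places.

Seller's account: EUR 76414.05

DAP: the seller bears all costs to the named destination except import duty and clearance.
Seller's account: goods 70548.06 + origin terminal 438.82 + freight 4105.34 + insurance 385.17 + destination terminal 613.41 + delivery 323.25 = 76414.05
Buyer's account: brokerage 448.66 + duty 533.43 = 982.09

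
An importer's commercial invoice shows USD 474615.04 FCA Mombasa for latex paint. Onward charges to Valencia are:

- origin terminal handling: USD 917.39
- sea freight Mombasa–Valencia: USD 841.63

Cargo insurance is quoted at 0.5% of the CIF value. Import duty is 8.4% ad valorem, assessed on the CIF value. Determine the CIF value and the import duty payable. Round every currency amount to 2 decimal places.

Let C be the CIF value. C = FCA price + pre-shipment costs + freight + 0.5% × C
C − 0.5% × C = 474615.04 + 917.39 + 841.63
0.995 × C = 476374.06
C = 476374.06 / 0.995 = 478767.90
Insurance premium = 0.5% × 478767.90 = 2393.84
Import duty = 478767.90 × 8.4% = 40216.50

CIF value: USD 478767.90; import duty: USD 40216.50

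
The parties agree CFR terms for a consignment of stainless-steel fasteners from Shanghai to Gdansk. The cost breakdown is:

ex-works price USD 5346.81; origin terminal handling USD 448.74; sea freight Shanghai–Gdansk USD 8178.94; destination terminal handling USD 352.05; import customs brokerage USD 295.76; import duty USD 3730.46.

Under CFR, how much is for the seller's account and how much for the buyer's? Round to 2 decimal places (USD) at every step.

CFR: the seller pays costs through ocean freight to the destination port, but not insurance.
Seller's account: goods 5346.81 + origin terminal 448.74 + freight 8178.94 = 13974.49
Buyer's account: destination terminal 352.05 + brokerage 295.76 + duty 3730.46 = 4378.27

Seller: USD 13974.49; buyer: USD 4378.27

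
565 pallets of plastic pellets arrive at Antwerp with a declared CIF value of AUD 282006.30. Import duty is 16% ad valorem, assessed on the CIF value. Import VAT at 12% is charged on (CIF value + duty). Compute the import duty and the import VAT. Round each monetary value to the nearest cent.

Import duty = 282006.30 × 16% = 45121.01
VAT base = CIF + duty = 282006.30 + 45121.01 = 327127.31
Import VAT = 327127.31 × 12% = 39255.28

Import duty: AUD 45121.01; import VAT: AUD 39255.28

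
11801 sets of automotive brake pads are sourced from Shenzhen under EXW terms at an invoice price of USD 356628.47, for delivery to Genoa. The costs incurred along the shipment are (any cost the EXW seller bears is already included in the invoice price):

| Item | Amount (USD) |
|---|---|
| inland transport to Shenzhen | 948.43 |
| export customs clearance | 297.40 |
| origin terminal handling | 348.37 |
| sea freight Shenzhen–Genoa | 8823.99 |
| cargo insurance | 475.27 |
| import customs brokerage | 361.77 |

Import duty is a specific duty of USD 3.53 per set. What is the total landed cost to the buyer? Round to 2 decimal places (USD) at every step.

EXW: the seller makes goods available at their premises; the buyer bears all onward costs.
CIF value = EXW price + inland to port + export clearance + origin terminal + freight + insurance = 356628.47 + 948.43 + 297.40 + 348.37 + 8823.99 + 475.27 = 367521.93
Import duty = 11801 × 3.53 = 41657.53
Buyer bears: inland to port 948.43 + export clearance 297.40 + origin terminal 348.37 + freight 8823.99 + insurance 475.27 + brokerage 361.77 + duty 41657.53 = 52912.76
Landed cost = invoice 356628.47 + 52912.76 = 409541.23

Total landed cost: USD 409541.23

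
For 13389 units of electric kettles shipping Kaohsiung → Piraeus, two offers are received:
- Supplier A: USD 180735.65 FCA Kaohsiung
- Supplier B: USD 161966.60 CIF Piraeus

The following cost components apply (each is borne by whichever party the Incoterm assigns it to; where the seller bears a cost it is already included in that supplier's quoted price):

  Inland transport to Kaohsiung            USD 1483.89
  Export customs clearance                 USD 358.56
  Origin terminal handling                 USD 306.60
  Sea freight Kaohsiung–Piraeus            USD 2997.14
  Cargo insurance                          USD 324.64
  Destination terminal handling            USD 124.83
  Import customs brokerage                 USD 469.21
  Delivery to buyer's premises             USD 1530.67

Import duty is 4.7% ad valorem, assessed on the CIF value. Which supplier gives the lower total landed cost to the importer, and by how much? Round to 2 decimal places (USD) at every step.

Supplier A (FCA):
CIF value = FCA price + origin terminal + freight + insurance = 180735.65 + 306.60 + 2997.14 + 324.64 = 184364.03
Import duty = 184364.03 × 4.7% = 8665.11
Buyer bears (A): 306.60 + 2997.14 + 324.64 + 124.83 + 469.21 + 1530.67 = 5753.09
Landed cost (A) = invoice 180735.65 + 5753.09 + duty 8665.11 = 195153.85
Supplier B (CIF):
The CIF price already equals the CIF value: 161966.60
Import duty = 161966.60 × 4.7% = 7612.43
Buyer bears (B): 124.83 + 469.21 + 1530.67 = 2124.71
Landed cost (B) = invoice 161966.60 + 2124.71 + duty 7612.43 = 171703.74
Difference = |195153.85 − 171703.74| = 23450.11

Supplier B is cheaper by USD 23450.11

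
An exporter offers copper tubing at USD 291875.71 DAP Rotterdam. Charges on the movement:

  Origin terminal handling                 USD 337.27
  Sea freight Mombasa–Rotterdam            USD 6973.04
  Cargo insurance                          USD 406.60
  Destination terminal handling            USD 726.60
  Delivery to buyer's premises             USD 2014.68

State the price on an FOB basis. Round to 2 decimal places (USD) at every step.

FOB price: USD 281754.79

Not relevant to the conversion: origin terminal — on the seller under both DAP and FOB; already in the DAP price and stays in the FOB price.
From DAP to FOB, the seller no longer bears: freight, insurance, destination terminal, delivery.
FOB price = 291875.71 − 6973.04 − 406.60 − 726.60 − 2014.68 = 281754.79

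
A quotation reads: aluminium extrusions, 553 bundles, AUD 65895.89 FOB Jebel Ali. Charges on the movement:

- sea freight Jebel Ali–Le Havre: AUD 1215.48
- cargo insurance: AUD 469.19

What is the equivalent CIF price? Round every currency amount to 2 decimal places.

From FOB to CIF, the seller additionally bears: freight, insurance.
CIF price = 65895.89 + 1215.48 + 469.19 = 67580.56

CIF price: AUD 67580.56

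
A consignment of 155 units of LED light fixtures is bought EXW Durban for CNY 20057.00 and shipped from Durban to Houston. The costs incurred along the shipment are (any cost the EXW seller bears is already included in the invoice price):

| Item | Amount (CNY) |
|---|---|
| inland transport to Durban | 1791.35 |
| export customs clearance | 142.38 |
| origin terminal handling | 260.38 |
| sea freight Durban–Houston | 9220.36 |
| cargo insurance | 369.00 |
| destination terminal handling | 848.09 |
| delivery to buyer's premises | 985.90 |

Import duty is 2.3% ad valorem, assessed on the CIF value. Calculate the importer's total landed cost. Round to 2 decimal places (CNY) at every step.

Total landed cost: CNY 34406.79

EXW: the seller makes goods available at their premises; the buyer bears all onward costs.
CIF value = EXW price + inland to port + export clearance + origin terminal + freight + insurance = 20057.00 + 1791.35 + 142.38 + 260.38 + 9220.36 + 369.00 = 31840.47
Import duty = 31840.47 × 2.3% = 732.33
Buyer bears: inland to port 1791.35 + export clearance 142.38 + origin terminal 260.38 + freight 9220.36 + insurance 369.00 + destination terminal 848.09 + delivery 985.90 + duty 732.33 = 14349.79
Landed cost = invoice 20057.00 + 14349.79 = 34406.79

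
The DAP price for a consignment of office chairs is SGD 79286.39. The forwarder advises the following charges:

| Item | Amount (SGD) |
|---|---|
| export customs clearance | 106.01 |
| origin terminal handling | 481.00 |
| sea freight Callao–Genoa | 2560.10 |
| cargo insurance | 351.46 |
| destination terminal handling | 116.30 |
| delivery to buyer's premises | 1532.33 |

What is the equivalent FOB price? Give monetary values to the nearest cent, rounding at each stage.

FOB price: SGD 74726.20

Not relevant to the conversion: export clearance, origin terminal — on the seller under both DAP and FOB; already in the DAP price and stays in the FOB price.
From DAP to FOB, the seller no longer bears: freight, insurance, destination terminal, delivery.
FOB price = 79286.39 − 2560.10 − 351.46 − 116.30 − 1532.33 = 74726.20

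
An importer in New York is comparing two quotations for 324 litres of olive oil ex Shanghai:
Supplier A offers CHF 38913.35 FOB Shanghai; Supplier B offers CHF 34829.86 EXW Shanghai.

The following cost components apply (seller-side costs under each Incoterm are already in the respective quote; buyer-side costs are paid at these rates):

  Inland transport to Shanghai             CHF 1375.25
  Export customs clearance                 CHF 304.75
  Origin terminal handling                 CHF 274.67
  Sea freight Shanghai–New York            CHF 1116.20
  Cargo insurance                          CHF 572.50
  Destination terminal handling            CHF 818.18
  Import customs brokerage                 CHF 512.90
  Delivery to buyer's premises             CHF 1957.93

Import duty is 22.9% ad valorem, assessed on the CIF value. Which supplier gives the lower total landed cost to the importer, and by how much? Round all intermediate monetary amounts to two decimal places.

Supplier B is cheaper by CHF 2616.32

Supplier A (FOB):
CIF value = FOB price + freight + insurance = 38913.35 + 1116.20 + 572.50 = 40602.05
Import duty = 40602.05 × 22.9% = 9297.87
Buyer bears (A): 1116.20 + 572.50 + 818.18 + 512.90 + 1957.93 = 4977.71
Landed cost (A) = invoice 38913.35 + 4977.71 + duty 9297.87 = 53188.93
Supplier B (EXW):
CIF value = EXW price + inland to port + export clearance + origin terminal + freight + insurance = 34829.86 + 1375.25 + 304.75 + 274.67 + 1116.20 + 572.50 = 38473.23
Import duty = 38473.23 × 22.9% = 8810.37
Buyer bears (B): 1375.25 + 304.75 + 274.67 + 1116.20 + 572.50 + 818.18 + 512.90 + 1957.93 = 6932.38
Landed cost (B) = invoice 34829.86 + 6932.38 + duty 8810.37 = 50572.61
Difference = |53188.93 − 50572.61| = 2616.32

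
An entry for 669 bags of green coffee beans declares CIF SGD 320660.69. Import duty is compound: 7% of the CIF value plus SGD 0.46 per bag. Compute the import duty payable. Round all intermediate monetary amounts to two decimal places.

Ad valorem component: 320660.69 × 7% = 22446.25
Specific component: 669 × 0.46 = 307.74
Import duty = 22446.25 + 307.74 = 22753.99

Import duty: SGD 22753.99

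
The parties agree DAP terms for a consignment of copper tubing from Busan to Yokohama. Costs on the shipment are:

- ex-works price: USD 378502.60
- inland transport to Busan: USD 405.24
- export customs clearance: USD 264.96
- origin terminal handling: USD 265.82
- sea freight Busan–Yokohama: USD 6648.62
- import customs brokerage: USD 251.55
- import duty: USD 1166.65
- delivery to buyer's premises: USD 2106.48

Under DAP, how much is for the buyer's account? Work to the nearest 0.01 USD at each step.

Buyer's account: USD 1418.20

DAP: the seller bears all costs to the named destination except import duty and clearance.
Seller's account: goods 378502.60 + inland to port 405.24 + export clearance 264.96 + origin terminal 265.82 + freight 6648.62 + delivery 2106.48 = 388193.72
Buyer's account: brokerage 251.55 + duty 1166.65 = 1418.20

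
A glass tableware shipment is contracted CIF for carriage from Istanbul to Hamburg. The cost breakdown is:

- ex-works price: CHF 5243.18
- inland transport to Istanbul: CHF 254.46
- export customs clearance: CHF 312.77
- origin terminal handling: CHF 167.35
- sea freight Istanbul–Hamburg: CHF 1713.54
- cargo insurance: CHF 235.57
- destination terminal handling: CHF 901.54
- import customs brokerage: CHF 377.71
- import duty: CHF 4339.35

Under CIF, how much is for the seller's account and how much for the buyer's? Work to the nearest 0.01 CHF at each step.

Seller: CHF 7926.87; buyer: CHF 5618.60

CIF: the seller pays costs through ocean freight and marine insurance to the destination port.
Seller's account: goods 5243.18 + inland to port 254.46 + export clearance 312.77 + origin terminal 167.35 + freight 1713.54 + insurance 235.57 = 7926.87
Buyer's account: destination terminal 901.54 + brokerage 377.71 + duty 4339.35 = 5618.60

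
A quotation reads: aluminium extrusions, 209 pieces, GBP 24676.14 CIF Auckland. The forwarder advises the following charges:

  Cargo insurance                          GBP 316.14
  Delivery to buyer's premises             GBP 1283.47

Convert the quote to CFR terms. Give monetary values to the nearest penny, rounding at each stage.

CFR price: GBP 24360.00

Not relevant to the conversion: delivery — on the buyer under both terms; not part of either seller's price.
From CIF to CFR, the seller no longer bears: insurance.
CFR price = 24676.14 − 316.14 = 24360.00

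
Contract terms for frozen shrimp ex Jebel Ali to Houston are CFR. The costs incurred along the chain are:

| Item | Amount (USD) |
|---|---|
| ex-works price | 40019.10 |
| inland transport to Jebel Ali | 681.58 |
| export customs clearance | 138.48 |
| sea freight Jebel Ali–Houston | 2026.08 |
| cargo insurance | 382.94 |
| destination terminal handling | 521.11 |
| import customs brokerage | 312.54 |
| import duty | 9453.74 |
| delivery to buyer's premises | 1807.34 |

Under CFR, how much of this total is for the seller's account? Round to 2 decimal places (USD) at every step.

Seller's account: USD 42865.24

CFR: the seller pays costs through ocean freight to the destination port, but not insurance.
Seller's account: goods 40019.10 + inland to port 681.58 + export clearance 138.48 + freight 2026.08 = 42865.24
Buyer's account: insurance 382.94 + destination terminal 521.11 + brokerage 312.54 + duty 9453.74 + delivery 1807.34 = 12477.67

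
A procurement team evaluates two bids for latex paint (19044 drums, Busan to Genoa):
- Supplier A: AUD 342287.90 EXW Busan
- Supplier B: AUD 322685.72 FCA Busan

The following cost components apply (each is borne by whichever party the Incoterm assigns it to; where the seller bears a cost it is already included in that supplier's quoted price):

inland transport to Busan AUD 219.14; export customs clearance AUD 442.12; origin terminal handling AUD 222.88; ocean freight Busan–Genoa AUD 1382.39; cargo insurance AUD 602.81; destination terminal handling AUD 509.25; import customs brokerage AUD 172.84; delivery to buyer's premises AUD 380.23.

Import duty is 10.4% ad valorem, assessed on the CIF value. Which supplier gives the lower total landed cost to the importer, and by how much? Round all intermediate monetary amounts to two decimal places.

Supplier B is cheaper by AUD 22370.83

Supplier A (EXW):
CIF value = EXW price + inland to port + export clearance + origin terminal + freight + insurance = 342287.90 + 219.14 + 442.12 + 222.88 + 1382.39 + 602.81 = 345157.24
Import duty = 345157.24 × 10.4% = 35896.35
Buyer bears (A): 219.14 + 442.12 + 222.88 + 1382.39 + 602.81 + 509.25 + 172.84 + 380.23 = 3931.66
Landed cost (A) = invoice 342287.90 + 3931.66 + duty 35896.35 = 382115.91
Supplier B (FCA):
CIF value = FCA price + origin terminal + freight + insurance = 322685.72 + 222.88 + 1382.39 + 602.81 = 324893.80
Import duty = 324893.80 × 10.4% = 33788.96
Buyer bears (B): 222.88 + 1382.39 + 602.81 + 509.25 + 172.84 + 380.23 = 3270.40
Landed cost (B) = invoice 322685.72 + 3270.40 + duty 33788.96 = 359745.08
Difference = |382115.91 − 359745.08| = 22370.83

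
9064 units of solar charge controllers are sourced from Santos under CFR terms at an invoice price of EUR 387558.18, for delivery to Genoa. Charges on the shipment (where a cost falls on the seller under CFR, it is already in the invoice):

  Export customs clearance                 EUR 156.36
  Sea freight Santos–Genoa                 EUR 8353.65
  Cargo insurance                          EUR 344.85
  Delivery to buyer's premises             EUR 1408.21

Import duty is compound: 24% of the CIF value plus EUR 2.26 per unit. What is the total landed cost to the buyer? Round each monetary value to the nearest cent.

Total landed cost: EUR 502892.61

CFR: the seller pays costs through ocean freight to the destination port, but not insurance.
Already in the invoice (seller's account under CFR): export clearance, freight — exclude.
CIF value = CFR price + insurance = 387558.18 + 344.85 = 387903.03
Ad valorem component: 387903.03 × 24% = 93096.73
Specific component: 9064 × 2.26 = 20484.64
Import duty = 93096.73 + 20484.64 = 113581.37
Buyer bears: insurance 344.85 + delivery 1408.21 + duty 113581.37 = 115334.43
Landed cost = invoice 387558.18 + 115334.43 = 502892.61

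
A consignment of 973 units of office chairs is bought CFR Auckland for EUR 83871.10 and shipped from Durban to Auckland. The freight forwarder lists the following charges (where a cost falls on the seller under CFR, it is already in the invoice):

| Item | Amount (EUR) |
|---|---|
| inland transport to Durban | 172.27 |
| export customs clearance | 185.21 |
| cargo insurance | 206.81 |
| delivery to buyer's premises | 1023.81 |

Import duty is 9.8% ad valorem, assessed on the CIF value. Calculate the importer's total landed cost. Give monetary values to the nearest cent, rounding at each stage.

Total landed cost: EUR 93341.36

CFR: the seller pays costs through ocean freight to the destination port, but not insurance.
Already in the invoice (seller's account under CFR): inland to port, export clearance — exclude.
CIF value = CFR price + insurance = 83871.10 + 206.81 = 84077.91
Import duty = 84077.91 × 9.8% = 8239.64
Buyer bears: insurance 206.81 + delivery 1023.81 + duty 8239.64 = 9470.26
Landed cost = invoice 83871.10 + 9470.26 = 93341.36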